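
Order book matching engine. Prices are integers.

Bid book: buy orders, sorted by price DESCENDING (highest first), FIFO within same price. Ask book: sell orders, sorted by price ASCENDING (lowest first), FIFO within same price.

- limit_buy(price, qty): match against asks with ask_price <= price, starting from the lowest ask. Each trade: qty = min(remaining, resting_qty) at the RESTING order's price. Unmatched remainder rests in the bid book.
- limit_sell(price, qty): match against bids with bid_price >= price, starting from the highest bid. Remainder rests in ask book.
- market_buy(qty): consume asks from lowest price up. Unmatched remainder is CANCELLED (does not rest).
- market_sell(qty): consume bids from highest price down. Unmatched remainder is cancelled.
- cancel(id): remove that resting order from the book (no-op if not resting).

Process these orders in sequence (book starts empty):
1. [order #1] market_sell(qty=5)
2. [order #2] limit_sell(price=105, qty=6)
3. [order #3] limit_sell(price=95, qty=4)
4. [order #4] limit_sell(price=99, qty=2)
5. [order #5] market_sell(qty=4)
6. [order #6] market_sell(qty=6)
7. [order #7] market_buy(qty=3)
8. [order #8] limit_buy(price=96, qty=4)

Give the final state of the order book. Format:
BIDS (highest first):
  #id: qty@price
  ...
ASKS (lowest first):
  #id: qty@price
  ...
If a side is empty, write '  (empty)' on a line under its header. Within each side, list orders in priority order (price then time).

After op 1 [order #1] market_sell(qty=5): fills=none; bids=[-] asks=[-]
After op 2 [order #2] limit_sell(price=105, qty=6): fills=none; bids=[-] asks=[#2:6@105]
After op 3 [order #3] limit_sell(price=95, qty=4): fills=none; bids=[-] asks=[#3:4@95 #2:6@105]
After op 4 [order #4] limit_sell(price=99, qty=2): fills=none; bids=[-] asks=[#3:4@95 #4:2@99 #2:6@105]
After op 5 [order #5] market_sell(qty=4): fills=none; bids=[-] asks=[#3:4@95 #4:2@99 #2:6@105]
After op 6 [order #6] market_sell(qty=6): fills=none; bids=[-] asks=[#3:4@95 #4:2@99 #2:6@105]
After op 7 [order #7] market_buy(qty=3): fills=#7x#3:3@95; bids=[-] asks=[#3:1@95 #4:2@99 #2:6@105]
After op 8 [order #8] limit_buy(price=96, qty=4): fills=#8x#3:1@95; bids=[#8:3@96] asks=[#4:2@99 #2:6@105]

Answer: BIDS (highest first):
  #8: 3@96
ASKS (lowest first):
  #4: 2@99
  #2: 6@105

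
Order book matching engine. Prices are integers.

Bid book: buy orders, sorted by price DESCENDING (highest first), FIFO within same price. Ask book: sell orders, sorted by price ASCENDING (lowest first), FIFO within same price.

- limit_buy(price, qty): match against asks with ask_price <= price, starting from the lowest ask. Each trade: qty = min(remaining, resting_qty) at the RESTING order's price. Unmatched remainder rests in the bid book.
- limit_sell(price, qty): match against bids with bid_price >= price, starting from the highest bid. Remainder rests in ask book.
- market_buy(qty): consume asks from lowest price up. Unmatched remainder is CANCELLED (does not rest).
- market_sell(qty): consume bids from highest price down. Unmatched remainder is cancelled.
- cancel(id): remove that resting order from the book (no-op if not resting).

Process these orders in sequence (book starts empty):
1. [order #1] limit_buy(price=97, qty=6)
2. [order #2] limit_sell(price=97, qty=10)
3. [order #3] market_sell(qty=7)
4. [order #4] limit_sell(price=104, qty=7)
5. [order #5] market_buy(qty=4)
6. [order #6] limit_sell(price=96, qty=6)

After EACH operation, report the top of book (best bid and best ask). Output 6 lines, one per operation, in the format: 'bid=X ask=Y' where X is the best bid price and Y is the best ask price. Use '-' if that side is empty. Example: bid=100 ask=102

After op 1 [order #1] limit_buy(price=97, qty=6): fills=none; bids=[#1:6@97] asks=[-]
After op 2 [order #2] limit_sell(price=97, qty=10): fills=#1x#2:6@97; bids=[-] asks=[#2:4@97]
After op 3 [order #3] market_sell(qty=7): fills=none; bids=[-] asks=[#2:4@97]
After op 4 [order #4] limit_sell(price=104, qty=7): fills=none; bids=[-] asks=[#2:4@97 #4:7@104]
After op 5 [order #5] market_buy(qty=4): fills=#5x#2:4@97; bids=[-] asks=[#4:7@104]
After op 6 [order #6] limit_sell(price=96, qty=6): fills=none; bids=[-] asks=[#6:6@96 #4:7@104]

Answer: bid=97 ask=-
bid=- ask=97
bid=- ask=97
bid=- ask=97
bid=- ask=104
bid=- ask=96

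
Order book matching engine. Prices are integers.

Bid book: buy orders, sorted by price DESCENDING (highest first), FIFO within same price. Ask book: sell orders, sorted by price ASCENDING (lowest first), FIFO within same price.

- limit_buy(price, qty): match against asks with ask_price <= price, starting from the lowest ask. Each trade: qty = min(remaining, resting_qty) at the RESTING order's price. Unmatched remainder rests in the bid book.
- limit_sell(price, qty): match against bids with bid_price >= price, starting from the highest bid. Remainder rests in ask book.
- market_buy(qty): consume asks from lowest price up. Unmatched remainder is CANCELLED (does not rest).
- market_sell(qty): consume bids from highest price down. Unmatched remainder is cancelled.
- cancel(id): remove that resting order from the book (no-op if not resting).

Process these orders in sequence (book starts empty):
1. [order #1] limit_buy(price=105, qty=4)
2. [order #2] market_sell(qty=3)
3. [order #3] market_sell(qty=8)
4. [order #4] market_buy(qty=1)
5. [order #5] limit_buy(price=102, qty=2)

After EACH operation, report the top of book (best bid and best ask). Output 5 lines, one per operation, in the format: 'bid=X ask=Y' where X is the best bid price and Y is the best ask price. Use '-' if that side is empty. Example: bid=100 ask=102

Answer: bid=105 ask=-
bid=105 ask=-
bid=- ask=-
bid=- ask=-
bid=102 ask=-

Derivation:
After op 1 [order #1] limit_buy(price=105, qty=4): fills=none; bids=[#1:4@105] asks=[-]
After op 2 [order #2] market_sell(qty=3): fills=#1x#2:3@105; bids=[#1:1@105] asks=[-]
After op 3 [order #3] market_sell(qty=8): fills=#1x#3:1@105; bids=[-] asks=[-]
After op 4 [order #4] market_buy(qty=1): fills=none; bids=[-] asks=[-]
After op 5 [order #5] limit_buy(price=102, qty=2): fills=none; bids=[#5:2@102] asks=[-]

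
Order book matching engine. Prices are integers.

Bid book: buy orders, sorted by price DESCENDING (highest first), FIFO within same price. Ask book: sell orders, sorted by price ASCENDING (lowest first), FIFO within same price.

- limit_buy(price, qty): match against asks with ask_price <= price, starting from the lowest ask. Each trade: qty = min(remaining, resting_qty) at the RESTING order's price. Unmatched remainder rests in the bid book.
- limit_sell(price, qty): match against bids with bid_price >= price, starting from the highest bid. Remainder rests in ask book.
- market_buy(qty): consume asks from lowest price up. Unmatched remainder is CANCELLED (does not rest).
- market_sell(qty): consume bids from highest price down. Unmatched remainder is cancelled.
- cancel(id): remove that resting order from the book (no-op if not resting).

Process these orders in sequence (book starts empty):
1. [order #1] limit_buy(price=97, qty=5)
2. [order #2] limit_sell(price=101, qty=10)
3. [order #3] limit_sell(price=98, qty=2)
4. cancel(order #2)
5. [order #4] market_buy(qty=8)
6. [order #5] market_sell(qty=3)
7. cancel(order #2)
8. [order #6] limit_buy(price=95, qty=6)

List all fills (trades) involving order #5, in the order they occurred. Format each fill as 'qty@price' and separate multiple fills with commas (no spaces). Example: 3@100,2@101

Answer: 3@97

Derivation:
After op 1 [order #1] limit_buy(price=97, qty=5): fills=none; bids=[#1:5@97] asks=[-]
After op 2 [order #2] limit_sell(price=101, qty=10): fills=none; bids=[#1:5@97] asks=[#2:10@101]
After op 3 [order #3] limit_sell(price=98, qty=2): fills=none; bids=[#1:5@97] asks=[#3:2@98 #2:10@101]
After op 4 cancel(order #2): fills=none; bids=[#1:5@97] asks=[#3:2@98]
After op 5 [order #4] market_buy(qty=8): fills=#4x#3:2@98; bids=[#1:5@97] asks=[-]
After op 6 [order #5] market_sell(qty=3): fills=#1x#5:3@97; bids=[#1:2@97] asks=[-]
After op 7 cancel(order #2): fills=none; bids=[#1:2@97] asks=[-]
After op 8 [order #6] limit_buy(price=95, qty=6): fills=none; bids=[#1:2@97 #6:6@95] asks=[-]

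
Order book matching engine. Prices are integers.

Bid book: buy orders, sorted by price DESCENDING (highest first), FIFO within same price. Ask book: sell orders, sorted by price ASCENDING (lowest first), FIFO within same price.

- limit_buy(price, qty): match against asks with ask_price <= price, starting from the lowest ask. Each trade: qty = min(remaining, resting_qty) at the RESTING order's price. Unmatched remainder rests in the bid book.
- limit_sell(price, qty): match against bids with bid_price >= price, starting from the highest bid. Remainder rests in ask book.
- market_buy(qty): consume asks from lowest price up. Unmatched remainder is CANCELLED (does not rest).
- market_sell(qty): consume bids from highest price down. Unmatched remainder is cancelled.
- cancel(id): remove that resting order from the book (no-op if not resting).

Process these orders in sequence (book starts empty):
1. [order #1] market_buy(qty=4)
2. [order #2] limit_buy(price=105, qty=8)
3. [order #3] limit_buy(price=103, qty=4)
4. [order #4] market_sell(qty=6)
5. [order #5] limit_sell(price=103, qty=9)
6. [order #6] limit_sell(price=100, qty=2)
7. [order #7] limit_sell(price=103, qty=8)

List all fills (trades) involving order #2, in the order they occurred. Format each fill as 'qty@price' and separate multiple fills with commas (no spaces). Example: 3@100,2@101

After op 1 [order #1] market_buy(qty=4): fills=none; bids=[-] asks=[-]
After op 2 [order #2] limit_buy(price=105, qty=8): fills=none; bids=[#2:8@105] asks=[-]
After op 3 [order #3] limit_buy(price=103, qty=4): fills=none; bids=[#2:8@105 #3:4@103] asks=[-]
After op 4 [order #4] market_sell(qty=6): fills=#2x#4:6@105; bids=[#2:2@105 #3:4@103] asks=[-]
After op 5 [order #5] limit_sell(price=103, qty=9): fills=#2x#5:2@105 #3x#5:4@103; bids=[-] asks=[#5:3@103]
After op 6 [order #6] limit_sell(price=100, qty=2): fills=none; bids=[-] asks=[#6:2@100 #5:3@103]
After op 7 [order #7] limit_sell(price=103, qty=8): fills=none; bids=[-] asks=[#6:2@100 #5:3@103 #7:8@103]

Answer: 6@105,2@105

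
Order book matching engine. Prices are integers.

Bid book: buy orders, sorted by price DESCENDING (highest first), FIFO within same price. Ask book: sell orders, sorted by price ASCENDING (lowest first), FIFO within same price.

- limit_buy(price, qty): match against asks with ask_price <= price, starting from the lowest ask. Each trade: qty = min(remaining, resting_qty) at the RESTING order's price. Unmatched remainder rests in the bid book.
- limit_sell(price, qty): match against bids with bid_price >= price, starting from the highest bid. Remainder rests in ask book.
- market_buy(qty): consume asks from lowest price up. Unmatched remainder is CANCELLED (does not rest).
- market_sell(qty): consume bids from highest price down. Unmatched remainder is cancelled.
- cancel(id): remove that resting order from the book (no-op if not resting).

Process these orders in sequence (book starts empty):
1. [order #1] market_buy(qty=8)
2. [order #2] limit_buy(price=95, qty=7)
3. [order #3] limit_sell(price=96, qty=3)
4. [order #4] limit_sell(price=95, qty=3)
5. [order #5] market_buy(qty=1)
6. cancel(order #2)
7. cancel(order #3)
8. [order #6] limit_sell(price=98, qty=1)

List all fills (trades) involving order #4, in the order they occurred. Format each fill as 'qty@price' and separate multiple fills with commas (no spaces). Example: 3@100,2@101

Answer: 3@95

Derivation:
After op 1 [order #1] market_buy(qty=8): fills=none; bids=[-] asks=[-]
After op 2 [order #2] limit_buy(price=95, qty=7): fills=none; bids=[#2:7@95] asks=[-]
After op 3 [order #3] limit_sell(price=96, qty=3): fills=none; bids=[#2:7@95] asks=[#3:3@96]
After op 4 [order #4] limit_sell(price=95, qty=3): fills=#2x#4:3@95; bids=[#2:4@95] asks=[#3:3@96]
After op 5 [order #5] market_buy(qty=1): fills=#5x#3:1@96; bids=[#2:4@95] asks=[#3:2@96]
After op 6 cancel(order #2): fills=none; bids=[-] asks=[#3:2@96]
After op 7 cancel(order #3): fills=none; bids=[-] asks=[-]
After op 8 [order #6] limit_sell(price=98, qty=1): fills=none; bids=[-] asks=[#6:1@98]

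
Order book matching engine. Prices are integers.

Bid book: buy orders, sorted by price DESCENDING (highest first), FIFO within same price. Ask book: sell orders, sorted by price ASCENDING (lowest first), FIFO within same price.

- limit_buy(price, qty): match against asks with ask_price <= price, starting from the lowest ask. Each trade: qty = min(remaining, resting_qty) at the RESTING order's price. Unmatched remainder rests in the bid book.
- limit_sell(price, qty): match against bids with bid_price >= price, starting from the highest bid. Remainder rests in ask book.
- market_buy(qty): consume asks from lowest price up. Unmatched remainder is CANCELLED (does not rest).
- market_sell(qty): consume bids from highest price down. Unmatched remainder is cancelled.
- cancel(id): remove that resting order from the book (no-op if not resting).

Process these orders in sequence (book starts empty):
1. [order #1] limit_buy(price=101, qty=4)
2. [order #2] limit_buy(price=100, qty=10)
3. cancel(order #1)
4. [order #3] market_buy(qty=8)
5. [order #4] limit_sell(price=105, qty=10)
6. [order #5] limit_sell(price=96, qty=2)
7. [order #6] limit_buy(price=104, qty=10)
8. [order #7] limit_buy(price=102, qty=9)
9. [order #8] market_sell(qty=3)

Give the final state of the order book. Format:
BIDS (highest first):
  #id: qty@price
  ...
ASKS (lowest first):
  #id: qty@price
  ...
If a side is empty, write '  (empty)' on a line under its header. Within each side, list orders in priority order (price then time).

Answer: BIDS (highest first):
  #6: 7@104
  #7: 9@102
  #2: 8@100
ASKS (lowest first):
  #4: 10@105

Derivation:
After op 1 [order #1] limit_buy(price=101, qty=4): fills=none; bids=[#1:4@101] asks=[-]
After op 2 [order #2] limit_buy(price=100, qty=10): fills=none; bids=[#1:4@101 #2:10@100] asks=[-]
After op 3 cancel(order #1): fills=none; bids=[#2:10@100] asks=[-]
After op 4 [order #3] market_buy(qty=8): fills=none; bids=[#2:10@100] asks=[-]
After op 5 [order #4] limit_sell(price=105, qty=10): fills=none; bids=[#2:10@100] asks=[#4:10@105]
After op 6 [order #5] limit_sell(price=96, qty=2): fills=#2x#5:2@100; bids=[#2:8@100] asks=[#4:10@105]
After op 7 [order #6] limit_buy(price=104, qty=10): fills=none; bids=[#6:10@104 #2:8@100] asks=[#4:10@105]
After op 8 [order #7] limit_buy(price=102, qty=9): fills=none; bids=[#6:10@104 #7:9@102 #2:8@100] asks=[#4:10@105]
After op 9 [order #8] market_sell(qty=3): fills=#6x#8:3@104; bids=[#6:7@104 #7:9@102 #2:8@100] asks=[#4:10@105]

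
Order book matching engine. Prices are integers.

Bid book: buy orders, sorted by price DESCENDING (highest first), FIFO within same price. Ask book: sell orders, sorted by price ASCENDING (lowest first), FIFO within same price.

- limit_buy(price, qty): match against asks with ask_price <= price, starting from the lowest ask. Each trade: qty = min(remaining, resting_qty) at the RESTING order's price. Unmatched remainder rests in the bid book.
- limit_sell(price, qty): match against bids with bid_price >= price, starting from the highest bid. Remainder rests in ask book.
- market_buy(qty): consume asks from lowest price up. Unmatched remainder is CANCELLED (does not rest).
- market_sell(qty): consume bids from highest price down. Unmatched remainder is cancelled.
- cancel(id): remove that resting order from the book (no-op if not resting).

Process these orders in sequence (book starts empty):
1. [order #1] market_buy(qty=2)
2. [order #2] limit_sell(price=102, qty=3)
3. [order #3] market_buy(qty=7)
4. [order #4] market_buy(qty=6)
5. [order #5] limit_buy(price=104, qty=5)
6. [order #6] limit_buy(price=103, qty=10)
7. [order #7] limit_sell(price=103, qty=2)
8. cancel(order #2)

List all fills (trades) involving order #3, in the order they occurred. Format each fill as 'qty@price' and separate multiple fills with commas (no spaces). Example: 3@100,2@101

Answer: 3@102

Derivation:
After op 1 [order #1] market_buy(qty=2): fills=none; bids=[-] asks=[-]
After op 2 [order #2] limit_sell(price=102, qty=3): fills=none; bids=[-] asks=[#2:3@102]
After op 3 [order #3] market_buy(qty=7): fills=#3x#2:3@102; bids=[-] asks=[-]
After op 4 [order #4] market_buy(qty=6): fills=none; bids=[-] asks=[-]
After op 5 [order #5] limit_buy(price=104, qty=5): fills=none; bids=[#5:5@104] asks=[-]
After op 6 [order #6] limit_buy(price=103, qty=10): fills=none; bids=[#5:5@104 #6:10@103] asks=[-]
After op 7 [order #7] limit_sell(price=103, qty=2): fills=#5x#7:2@104; bids=[#5:3@104 #6:10@103] asks=[-]
After op 8 cancel(order #2): fills=none; bids=[#5:3@104 #6:10@103] asks=[-]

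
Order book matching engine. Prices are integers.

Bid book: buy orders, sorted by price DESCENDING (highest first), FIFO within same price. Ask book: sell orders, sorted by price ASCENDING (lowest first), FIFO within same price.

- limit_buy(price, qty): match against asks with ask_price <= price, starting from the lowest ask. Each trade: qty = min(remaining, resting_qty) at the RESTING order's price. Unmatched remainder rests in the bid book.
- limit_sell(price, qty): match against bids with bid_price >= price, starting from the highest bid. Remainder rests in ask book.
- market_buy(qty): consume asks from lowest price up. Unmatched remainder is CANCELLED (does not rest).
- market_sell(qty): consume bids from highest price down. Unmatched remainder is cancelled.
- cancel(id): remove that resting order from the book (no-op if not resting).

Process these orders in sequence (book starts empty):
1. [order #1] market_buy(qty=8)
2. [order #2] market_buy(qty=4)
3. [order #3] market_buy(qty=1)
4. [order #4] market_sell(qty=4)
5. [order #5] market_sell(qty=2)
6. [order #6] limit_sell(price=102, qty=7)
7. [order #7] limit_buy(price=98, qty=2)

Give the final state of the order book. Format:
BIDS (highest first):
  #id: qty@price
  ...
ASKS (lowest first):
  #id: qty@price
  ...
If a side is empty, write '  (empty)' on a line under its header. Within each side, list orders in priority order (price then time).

Answer: BIDS (highest first):
  #7: 2@98
ASKS (lowest first):
  #6: 7@102

Derivation:
After op 1 [order #1] market_buy(qty=8): fills=none; bids=[-] asks=[-]
After op 2 [order #2] market_buy(qty=4): fills=none; bids=[-] asks=[-]
After op 3 [order #3] market_buy(qty=1): fills=none; bids=[-] asks=[-]
After op 4 [order #4] market_sell(qty=4): fills=none; bids=[-] asks=[-]
After op 5 [order #5] market_sell(qty=2): fills=none; bids=[-] asks=[-]
After op 6 [order #6] limit_sell(price=102, qty=7): fills=none; bids=[-] asks=[#6:7@102]
After op 7 [order #7] limit_buy(price=98, qty=2): fills=none; bids=[#7:2@98] asks=[#6:7@102]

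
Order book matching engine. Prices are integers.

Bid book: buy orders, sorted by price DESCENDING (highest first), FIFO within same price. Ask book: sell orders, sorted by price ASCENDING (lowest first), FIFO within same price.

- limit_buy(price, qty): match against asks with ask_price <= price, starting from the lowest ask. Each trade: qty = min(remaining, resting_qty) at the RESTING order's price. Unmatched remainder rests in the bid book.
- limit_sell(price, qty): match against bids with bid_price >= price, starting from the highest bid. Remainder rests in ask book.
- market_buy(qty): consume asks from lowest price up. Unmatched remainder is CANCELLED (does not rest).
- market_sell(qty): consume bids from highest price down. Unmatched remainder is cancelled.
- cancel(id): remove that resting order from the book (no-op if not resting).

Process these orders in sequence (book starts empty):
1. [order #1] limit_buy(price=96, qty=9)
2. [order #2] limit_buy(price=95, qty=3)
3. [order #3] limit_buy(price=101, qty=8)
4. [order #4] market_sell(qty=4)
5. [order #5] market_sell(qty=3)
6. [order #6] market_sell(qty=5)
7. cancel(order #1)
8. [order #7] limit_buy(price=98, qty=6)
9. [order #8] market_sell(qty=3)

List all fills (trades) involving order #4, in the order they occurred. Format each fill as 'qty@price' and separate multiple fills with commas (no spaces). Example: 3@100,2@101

After op 1 [order #1] limit_buy(price=96, qty=9): fills=none; bids=[#1:9@96] asks=[-]
After op 2 [order #2] limit_buy(price=95, qty=3): fills=none; bids=[#1:9@96 #2:3@95] asks=[-]
After op 3 [order #3] limit_buy(price=101, qty=8): fills=none; bids=[#3:8@101 #1:9@96 #2:3@95] asks=[-]
After op 4 [order #4] market_sell(qty=4): fills=#3x#4:4@101; bids=[#3:4@101 #1:9@96 #2:3@95] asks=[-]
After op 5 [order #5] market_sell(qty=3): fills=#3x#5:3@101; bids=[#3:1@101 #1:9@96 #2:3@95] asks=[-]
After op 6 [order #6] market_sell(qty=5): fills=#3x#6:1@101 #1x#6:4@96; bids=[#1:5@96 #2:3@95] asks=[-]
After op 7 cancel(order #1): fills=none; bids=[#2:3@95] asks=[-]
After op 8 [order #7] limit_buy(price=98, qty=6): fills=none; bids=[#7:6@98 #2:3@95] asks=[-]
After op 9 [order #8] market_sell(qty=3): fills=#7x#8:3@98; bids=[#7:3@98 #2:3@95] asks=[-]

Answer: 4@101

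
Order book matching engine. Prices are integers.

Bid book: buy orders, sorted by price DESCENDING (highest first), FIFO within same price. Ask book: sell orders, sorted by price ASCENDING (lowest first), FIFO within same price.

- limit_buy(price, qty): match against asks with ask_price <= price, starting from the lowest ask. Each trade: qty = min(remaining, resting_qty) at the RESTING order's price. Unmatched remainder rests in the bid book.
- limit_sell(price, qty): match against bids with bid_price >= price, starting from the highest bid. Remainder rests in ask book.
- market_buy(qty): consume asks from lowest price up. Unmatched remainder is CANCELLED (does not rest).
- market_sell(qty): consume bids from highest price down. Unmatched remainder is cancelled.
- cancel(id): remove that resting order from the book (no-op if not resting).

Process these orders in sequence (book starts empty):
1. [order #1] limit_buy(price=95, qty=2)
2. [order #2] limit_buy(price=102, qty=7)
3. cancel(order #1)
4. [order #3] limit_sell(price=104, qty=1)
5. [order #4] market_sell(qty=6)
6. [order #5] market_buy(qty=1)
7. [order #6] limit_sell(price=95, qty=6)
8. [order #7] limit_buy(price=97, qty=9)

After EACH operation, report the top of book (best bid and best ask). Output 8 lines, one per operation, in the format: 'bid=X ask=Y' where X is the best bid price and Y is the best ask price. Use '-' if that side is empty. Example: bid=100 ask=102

After op 1 [order #1] limit_buy(price=95, qty=2): fills=none; bids=[#1:2@95] asks=[-]
After op 2 [order #2] limit_buy(price=102, qty=7): fills=none; bids=[#2:7@102 #1:2@95] asks=[-]
After op 3 cancel(order #1): fills=none; bids=[#2:7@102] asks=[-]
After op 4 [order #3] limit_sell(price=104, qty=1): fills=none; bids=[#2:7@102] asks=[#3:1@104]
After op 5 [order #4] market_sell(qty=6): fills=#2x#4:6@102; bids=[#2:1@102] asks=[#3:1@104]
After op 6 [order #5] market_buy(qty=1): fills=#5x#3:1@104; bids=[#2:1@102] asks=[-]
After op 7 [order #6] limit_sell(price=95, qty=6): fills=#2x#6:1@102; bids=[-] asks=[#6:5@95]
After op 8 [order #7] limit_buy(price=97, qty=9): fills=#7x#6:5@95; bids=[#7:4@97] asks=[-]

Answer: bid=95 ask=-
bid=102 ask=-
bid=102 ask=-
bid=102 ask=104
bid=102 ask=104
bid=102 ask=-
bid=- ask=95
bid=97 ask=-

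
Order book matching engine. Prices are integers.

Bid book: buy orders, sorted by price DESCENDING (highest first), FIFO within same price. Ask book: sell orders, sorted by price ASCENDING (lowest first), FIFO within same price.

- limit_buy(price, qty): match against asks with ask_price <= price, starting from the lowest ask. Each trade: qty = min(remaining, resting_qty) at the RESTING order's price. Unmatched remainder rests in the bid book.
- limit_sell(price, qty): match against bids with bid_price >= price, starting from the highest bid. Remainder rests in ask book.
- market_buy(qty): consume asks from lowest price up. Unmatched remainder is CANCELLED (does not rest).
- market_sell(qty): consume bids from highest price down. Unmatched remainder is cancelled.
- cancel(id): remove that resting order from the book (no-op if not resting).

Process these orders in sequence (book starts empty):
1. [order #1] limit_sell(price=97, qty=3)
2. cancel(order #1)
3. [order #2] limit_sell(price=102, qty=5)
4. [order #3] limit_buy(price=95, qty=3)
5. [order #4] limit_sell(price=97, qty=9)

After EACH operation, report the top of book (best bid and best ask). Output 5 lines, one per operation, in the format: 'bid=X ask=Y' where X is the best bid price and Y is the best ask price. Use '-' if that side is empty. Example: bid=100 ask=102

After op 1 [order #1] limit_sell(price=97, qty=3): fills=none; bids=[-] asks=[#1:3@97]
After op 2 cancel(order #1): fills=none; bids=[-] asks=[-]
After op 3 [order #2] limit_sell(price=102, qty=5): fills=none; bids=[-] asks=[#2:5@102]
After op 4 [order #3] limit_buy(price=95, qty=3): fills=none; bids=[#3:3@95] asks=[#2:5@102]
After op 5 [order #4] limit_sell(price=97, qty=9): fills=none; bids=[#3:3@95] asks=[#4:9@97 #2:5@102]

Answer: bid=- ask=97
bid=- ask=-
bid=- ask=102
bid=95 ask=102
bid=95 ask=97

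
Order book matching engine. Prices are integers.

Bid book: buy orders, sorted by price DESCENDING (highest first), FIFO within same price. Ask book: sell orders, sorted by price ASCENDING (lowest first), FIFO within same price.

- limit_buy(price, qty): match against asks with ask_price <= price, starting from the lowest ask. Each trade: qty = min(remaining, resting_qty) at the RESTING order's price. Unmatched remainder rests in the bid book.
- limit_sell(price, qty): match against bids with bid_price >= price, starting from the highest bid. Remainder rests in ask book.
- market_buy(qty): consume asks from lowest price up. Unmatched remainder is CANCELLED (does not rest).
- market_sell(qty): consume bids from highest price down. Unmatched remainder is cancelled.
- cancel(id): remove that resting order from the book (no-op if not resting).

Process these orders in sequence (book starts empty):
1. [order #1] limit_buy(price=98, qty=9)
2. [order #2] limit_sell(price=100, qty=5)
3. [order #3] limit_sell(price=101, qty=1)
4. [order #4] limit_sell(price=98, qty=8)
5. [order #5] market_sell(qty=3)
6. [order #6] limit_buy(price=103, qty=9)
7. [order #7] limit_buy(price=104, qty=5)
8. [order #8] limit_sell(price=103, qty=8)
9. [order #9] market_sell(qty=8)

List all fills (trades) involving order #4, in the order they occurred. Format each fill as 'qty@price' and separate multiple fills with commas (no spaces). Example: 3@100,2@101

Answer: 8@98

Derivation:
After op 1 [order #1] limit_buy(price=98, qty=9): fills=none; bids=[#1:9@98] asks=[-]
After op 2 [order #2] limit_sell(price=100, qty=5): fills=none; bids=[#1:9@98] asks=[#2:5@100]
After op 3 [order #3] limit_sell(price=101, qty=1): fills=none; bids=[#1:9@98] asks=[#2:5@100 #3:1@101]
After op 4 [order #4] limit_sell(price=98, qty=8): fills=#1x#4:8@98; bids=[#1:1@98] asks=[#2:5@100 #3:1@101]
After op 5 [order #5] market_sell(qty=3): fills=#1x#5:1@98; bids=[-] asks=[#2:5@100 #3:1@101]
After op 6 [order #6] limit_buy(price=103, qty=9): fills=#6x#2:5@100 #6x#3:1@101; bids=[#6:3@103] asks=[-]
After op 7 [order #7] limit_buy(price=104, qty=5): fills=none; bids=[#7:5@104 #6:3@103] asks=[-]
After op 8 [order #8] limit_sell(price=103, qty=8): fills=#7x#8:5@104 #6x#8:3@103; bids=[-] asks=[-]
After op 9 [order #9] market_sell(qty=8): fills=none; bids=[-] asks=[-]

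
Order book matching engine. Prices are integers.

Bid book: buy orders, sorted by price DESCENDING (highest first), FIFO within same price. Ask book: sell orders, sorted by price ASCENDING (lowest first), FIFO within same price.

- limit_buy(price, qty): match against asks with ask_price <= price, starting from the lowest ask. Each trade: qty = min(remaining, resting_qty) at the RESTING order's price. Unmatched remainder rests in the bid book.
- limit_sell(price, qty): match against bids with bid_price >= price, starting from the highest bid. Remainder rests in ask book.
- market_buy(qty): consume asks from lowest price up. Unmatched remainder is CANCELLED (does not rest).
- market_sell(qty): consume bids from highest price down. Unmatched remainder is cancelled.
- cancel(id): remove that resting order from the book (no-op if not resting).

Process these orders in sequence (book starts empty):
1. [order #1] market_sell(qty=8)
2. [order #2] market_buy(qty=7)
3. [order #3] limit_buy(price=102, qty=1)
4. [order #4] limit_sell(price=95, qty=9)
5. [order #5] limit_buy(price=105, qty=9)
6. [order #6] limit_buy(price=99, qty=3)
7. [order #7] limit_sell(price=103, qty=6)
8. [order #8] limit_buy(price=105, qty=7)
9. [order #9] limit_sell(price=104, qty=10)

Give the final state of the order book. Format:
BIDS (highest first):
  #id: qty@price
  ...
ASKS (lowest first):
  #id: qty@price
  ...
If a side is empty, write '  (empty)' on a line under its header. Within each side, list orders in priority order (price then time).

After op 1 [order #1] market_sell(qty=8): fills=none; bids=[-] asks=[-]
After op 2 [order #2] market_buy(qty=7): fills=none; bids=[-] asks=[-]
After op 3 [order #3] limit_buy(price=102, qty=1): fills=none; bids=[#3:1@102] asks=[-]
After op 4 [order #4] limit_sell(price=95, qty=9): fills=#3x#4:1@102; bids=[-] asks=[#4:8@95]
After op 5 [order #5] limit_buy(price=105, qty=9): fills=#5x#4:8@95; bids=[#5:1@105] asks=[-]
After op 6 [order #6] limit_buy(price=99, qty=3): fills=none; bids=[#5:1@105 #6:3@99] asks=[-]
After op 7 [order #7] limit_sell(price=103, qty=6): fills=#5x#7:1@105; bids=[#6:3@99] asks=[#7:5@103]
After op 8 [order #8] limit_buy(price=105, qty=7): fills=#8x#7:5@103; bids=[#8:2@105 #6:3@99] asks=[-]
After op 9 [order #9] limit_sell(price=104, qty=10): fills=#8x#9:2@105; bids=[#6:3@99] asks=[#9:8@104]

Answer: BIDS (highest first):
  #6: 3@99
ASKS (lowest first):
  #9: 8@104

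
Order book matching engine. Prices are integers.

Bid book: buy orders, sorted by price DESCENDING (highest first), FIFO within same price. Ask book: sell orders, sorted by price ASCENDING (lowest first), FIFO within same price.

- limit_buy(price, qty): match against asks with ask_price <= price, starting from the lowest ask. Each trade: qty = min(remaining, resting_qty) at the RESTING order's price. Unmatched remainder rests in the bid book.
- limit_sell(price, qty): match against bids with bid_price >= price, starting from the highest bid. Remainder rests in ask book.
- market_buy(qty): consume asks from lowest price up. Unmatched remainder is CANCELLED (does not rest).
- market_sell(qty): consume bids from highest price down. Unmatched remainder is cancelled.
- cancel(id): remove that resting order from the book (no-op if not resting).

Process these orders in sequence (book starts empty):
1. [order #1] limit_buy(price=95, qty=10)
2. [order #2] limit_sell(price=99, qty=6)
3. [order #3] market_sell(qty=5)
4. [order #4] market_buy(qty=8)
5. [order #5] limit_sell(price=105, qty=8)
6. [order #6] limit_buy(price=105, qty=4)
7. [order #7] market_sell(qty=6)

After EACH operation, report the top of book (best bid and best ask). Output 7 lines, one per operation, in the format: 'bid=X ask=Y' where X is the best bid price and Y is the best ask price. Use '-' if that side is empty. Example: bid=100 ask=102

After op 1 [order #1] limit_buy(price=95, qty=10): fills=none; bids=[#1:10@95] asks=[-]
After op 2 [order #2] limit_sell(price=99, qty=6): fills=none; bids=[#1:10@95] asks=[#2:6@99]
After op 3 [order #3] market_sell(qty=5): fills=#1x#3:5@95; bids=[#1:5@95] asks=[#2:6@99]
After op 4 [order #4] market_buy(qty=8): fills=#4x#2:6@99; bids=[#1:5@95] asks=[-]
After op 5 [order #5] limit_sell(price=105, qty=8): fills=none; bids=[#1:5@95] asks=[#5:8@105]
After op 6 [order #6] limit_buy(price=105, qty=4): fills=#6x#5:4@105; bids=[#1:5@95] asks=[#5:4@105]
After op 7 [order #7] market_sell(qty=6): fills=#1x#7:5@95; bids=[-] asks=[#5:4@105]

Answer: bid=95 ask=-
bid=95 ask=99
bid=95 ask=99
bid=95 ask=-
bid=95 ask=105
bid=95 ask=105
bid=- ask=105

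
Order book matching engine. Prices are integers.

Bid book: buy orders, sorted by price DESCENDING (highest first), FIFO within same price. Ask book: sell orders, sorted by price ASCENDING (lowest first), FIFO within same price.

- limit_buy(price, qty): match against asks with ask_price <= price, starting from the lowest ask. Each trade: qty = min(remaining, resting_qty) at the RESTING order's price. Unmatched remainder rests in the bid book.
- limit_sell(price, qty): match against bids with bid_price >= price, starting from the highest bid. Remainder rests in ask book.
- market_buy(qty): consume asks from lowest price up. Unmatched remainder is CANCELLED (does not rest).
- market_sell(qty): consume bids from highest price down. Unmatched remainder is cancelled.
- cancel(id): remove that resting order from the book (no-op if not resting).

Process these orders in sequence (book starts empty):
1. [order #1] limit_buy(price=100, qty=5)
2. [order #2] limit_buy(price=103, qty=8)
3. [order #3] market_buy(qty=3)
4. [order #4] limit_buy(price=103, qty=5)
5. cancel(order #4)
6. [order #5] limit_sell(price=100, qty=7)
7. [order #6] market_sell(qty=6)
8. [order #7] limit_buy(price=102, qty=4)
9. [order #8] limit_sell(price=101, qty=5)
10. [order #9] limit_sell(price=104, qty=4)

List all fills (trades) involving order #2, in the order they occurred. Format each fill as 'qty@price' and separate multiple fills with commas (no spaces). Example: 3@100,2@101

Answer: 7@103,1@103

Derivation:
After op 1 [order #1] limit_buy(price=100, qty=5): fills=none; bids=[#1:5@100] asks=[-]
After op 2 [order #2] limit_buy(price=103, qty=8): fills=none; bids=[#2:8@103 #1:5@100] asks=[-]
After op 3 [order #3] market_buy(qty=3): fills=none; bids=[#2:8@103 #1:5@100] asks=[-]
After op 4 [order #4] limit_buy(price=103, qty=5): fills=none; bids=[#2:8@103 #4:5@103 #1:5@100] asks=[-]
After op 5 cancel(order #4): fills=none; bids=[#2:8@103 #1:5@100] asks=[-]
After op 6 [order #5] limit_sell(price=100, qty=7): fills=#2x#5:7@103; bids=[#2:1@103 #1:5@100] asks=[-]
After op 7 [order #6] market_sell(qty=6): fills=#2x#6:1@103 #1x#6:5@100; bids=[-] asks=[-]
After op 8 [order #7] limit_buy(price=102, qty=4): fills=none; bids=[#7:4@102] asks=[-]
After op 9 [order #8] limit_sell(price=101, qty=5): fills=#7x#8:4@102; bids=[-] asks=[#8:1@101]
After op 10 [order #9] limit_sell(price=104, qty=4): fills=none; bids=[-] asks=[#8:1@101 #9:4@104]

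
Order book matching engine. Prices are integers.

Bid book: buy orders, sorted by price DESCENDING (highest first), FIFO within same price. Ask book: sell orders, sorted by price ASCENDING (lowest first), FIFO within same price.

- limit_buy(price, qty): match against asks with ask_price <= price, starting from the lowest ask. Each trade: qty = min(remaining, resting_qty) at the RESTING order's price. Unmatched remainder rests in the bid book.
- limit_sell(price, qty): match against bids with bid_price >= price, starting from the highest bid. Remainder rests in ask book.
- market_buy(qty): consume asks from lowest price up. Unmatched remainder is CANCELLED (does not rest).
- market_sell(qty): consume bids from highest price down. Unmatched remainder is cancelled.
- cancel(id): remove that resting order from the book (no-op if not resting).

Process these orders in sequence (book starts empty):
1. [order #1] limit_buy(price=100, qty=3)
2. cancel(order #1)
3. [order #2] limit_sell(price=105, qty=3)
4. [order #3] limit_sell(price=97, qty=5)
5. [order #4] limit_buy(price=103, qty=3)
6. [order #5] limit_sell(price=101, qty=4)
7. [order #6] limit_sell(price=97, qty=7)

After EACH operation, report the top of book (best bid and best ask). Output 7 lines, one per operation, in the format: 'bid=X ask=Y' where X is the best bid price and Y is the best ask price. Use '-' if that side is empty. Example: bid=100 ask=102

After op 1 [order #1] limit_buy(price=100, qty=3): fills=none; bids=[#1:3@100] asks=[-]
After op 2 cancel(order #1): fills=none; bids=[-] asks=[-]
After op 3 [order #2] limit_sell(price=105, qty=3): fills=none; bids=[-] asks=[#2:3@105]
After op 4 [order #3] limit_sell(price=97, qty=5): fills=none; bids=[-] asks=[#3:5@97 #2:3@105]
After op 5 [order #4] limit_buy(price=103, qty=3): fills=#4x#3:3@97; bids=[-] asks=[#3:2@97 #2:3@105]
After op 6 [order #5] limit_sell(price=101, qty=4): fills=none; bids=[-] asks=[#3:2@97 #5:4@101 #2:3@105]
After op 7 [order #6] limit_sell(price=97, qty=7): fills=none; bids=[-] asks=[#3:2@97 #6:7@97 #5:4@101 #2:3@105]

Answer: bid=100 ask=-
bid=- ask=-
bid=- ask=105
bid=- ask=97
bid=- ask=97
bid=- ask=97
bid=- ask=97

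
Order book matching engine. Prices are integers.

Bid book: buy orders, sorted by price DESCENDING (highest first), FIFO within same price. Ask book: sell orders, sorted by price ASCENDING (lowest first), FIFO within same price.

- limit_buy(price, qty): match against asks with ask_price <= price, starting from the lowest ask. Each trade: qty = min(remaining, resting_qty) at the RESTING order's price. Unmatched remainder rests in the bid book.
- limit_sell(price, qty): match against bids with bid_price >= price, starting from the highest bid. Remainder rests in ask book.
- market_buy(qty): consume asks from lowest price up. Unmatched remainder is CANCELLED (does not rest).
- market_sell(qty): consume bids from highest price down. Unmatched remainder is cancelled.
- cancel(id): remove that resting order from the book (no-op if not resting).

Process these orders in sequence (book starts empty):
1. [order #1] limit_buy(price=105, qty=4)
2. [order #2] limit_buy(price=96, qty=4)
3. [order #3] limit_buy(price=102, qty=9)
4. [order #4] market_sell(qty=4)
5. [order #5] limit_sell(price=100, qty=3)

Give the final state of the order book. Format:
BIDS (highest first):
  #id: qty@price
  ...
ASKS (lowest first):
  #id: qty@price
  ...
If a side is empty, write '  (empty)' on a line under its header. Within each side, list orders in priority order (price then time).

After op 1 [order #1] limit_buy(price=105, qty=4): fills=none; bids=[#1:4@105] asks=[-]
After op 2 [order #2] limit_buy(price=96, qty=4): fills=none; bids=[#1:4@105 #2:4@96] asks=[-]
After op 3 [order #3] limit_buy(price=102, qty=9): fills=none; bids=[#1:4@105 #3:9@102 #2:4@96] asks=[-]
After op 4 [order #4] market_sell(qty=4): fills=#1x#4:4@105; bids=[#3:9@102 #2:4@96] asks=[-]
After op 5 [order #5] limit_sell(price=100, qty=3): fills=#3x#5:3@102; bids=[#3:6@102 #2:4@96] asks=[-]

Answer: BIDS (highest first):
  #3: 6@102
  #2: 4@96
ASKS (lowest first):
  (empty)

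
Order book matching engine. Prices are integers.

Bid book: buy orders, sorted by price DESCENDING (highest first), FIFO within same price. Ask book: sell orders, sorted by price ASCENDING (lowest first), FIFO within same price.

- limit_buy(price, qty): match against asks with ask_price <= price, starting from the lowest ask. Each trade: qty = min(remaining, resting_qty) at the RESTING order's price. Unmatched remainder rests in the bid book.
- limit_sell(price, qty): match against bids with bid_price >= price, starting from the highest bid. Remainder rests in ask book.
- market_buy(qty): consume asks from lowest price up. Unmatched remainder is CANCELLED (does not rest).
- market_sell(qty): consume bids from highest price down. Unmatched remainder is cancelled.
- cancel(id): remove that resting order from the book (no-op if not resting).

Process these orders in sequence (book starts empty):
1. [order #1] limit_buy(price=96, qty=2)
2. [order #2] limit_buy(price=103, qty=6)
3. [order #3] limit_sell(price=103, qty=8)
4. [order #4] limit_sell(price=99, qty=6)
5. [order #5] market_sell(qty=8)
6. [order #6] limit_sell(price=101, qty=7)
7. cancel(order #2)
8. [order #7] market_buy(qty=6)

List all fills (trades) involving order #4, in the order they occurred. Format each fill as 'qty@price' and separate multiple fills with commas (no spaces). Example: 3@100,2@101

Answer: 6@99

Derivation:
After op 1 [order #1] limit_buy(price=96, qty=2): fills=none; bids=[#1:2@96] asks=[-]
After op 2 [order #2] limit_buy(price=103, qty=6): fills=none; bids=[#2:6@103 #1:2@96] asks=[-]
After op 3 [order #3] limit_sell(price=103, qty=8): fills=#2x#3:6@103; bids=[#1:2@96] asks=[#3:2@103]
After op 4 [order #4] limit_sell(price=99, qty=6): fills=none; bids=[#1:2@96] asks=[#4:6@99 #3:2@103]
After op 5 [order #5] market_sell(qty=8): fills=#1x#5:2@96; bids=[-] asks=[#4:6@99 #3:2@103]
After op 6 [order #6] limit_sell(price=101, qty=7): fills=none; bids=[-] asks=[#4:6@99 #6:7@101 #3:2@103]
After op 7 cancel(order #2): fills=none; bids=[-] asks=[#4:6@99 #6:7@101 #3:2@103]
After op 8 [order #7] market_buy(qty=6): fills=#7x#4:6@99; bids=[-] asks=[#6:7@101 #3:2@103]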